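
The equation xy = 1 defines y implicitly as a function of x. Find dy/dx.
Take d/dx of both sides. Since y is implicitly a function of x, the chain rule attaches a y' = dy/dx factor whenever we differentiate through y.

Set F(x, y) = (left side) − (right side), so the curve is F = 0. Differentiating each term of F:
  d/dx[xy] = x·y' + y
  d/dx[-1] = 0

Collecting, the y'-free part is the partial derivative in x and the y' coefficient is the partial derivative in y:
  ∂F/∂x = y
  ∂F/∂y = x

so d/dx[F(x, y(x))] = ∂F/∂x + (∂F/∂y)·y' = 0. Rearranging,
  dy/dx = -(∂F/∂x)/(∂F/∂y) = -(y)/(x) = -y/x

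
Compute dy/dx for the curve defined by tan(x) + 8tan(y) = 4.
Differentiate both sides with respect to x, treating y as y(x). By the chain rule, any term containing y contributes a factor of y' = dy/dx when we differentiate it.

Move every term to one side and write the relation as F(x, y) = 0. Term by term,
  d/dx[tan(x)] = tan(x)^2 + 1
  d/dx[8tan(y)] = 8·y'(tan(y)^2 + 1)
  d/dx[-4] = 0

The pieces without y' make up ∂F/∂x and the coefficient of y' is ∂F/∂y:
  ∂F/∂x = tan(x)^2 + 1,
  ∂F/∂y = 8tan(y)^2 + 8.

Since d/dx[F] = ∂F/∂x + (∂F/∂y)·y' = 0, solve for y':
  (∂F/∂y)·y' = -∂F/∂x
  dy/dx = -(∂F/∂x)/(∂F/∂y) = -(tan(x)^2 + 1)/(8tan(y)^2 + 8) = -cos(y)^2/(8cos(x)^2)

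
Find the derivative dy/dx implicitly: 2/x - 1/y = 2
Differentiate the relation implicitly: treat y = y(x) and apply the chain rule, so every y-derivative picks up a y' = dy/dx factor.

With everything moved to the left-hand side, differentiate term by term:
  d/dx[-1/y] = y'/y^2
  d/dx[2/x] = -2/x^2
  d/dx[-2] = 0

Separating the contributions that come from x directly and those that come through y:
  without y':      -2/x^2
  multiplying y':  y^(-2)

so (-2/x^2) + (y^(-2))·y' = 0, and therefore
  dy/dx = -(-2/x^2)/(y^(-2)) = 2y^2/x^2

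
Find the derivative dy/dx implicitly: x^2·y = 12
Take d/dx of both sides. Since y is implicitly a function of x, the chain rule attaches a y' = dy/dx factor whenever we differentiate through y.

Set F(x, y) = (left side) − (right side), so the curve is F = 0. Differentiating each term of F:
  d/dx[x^2y] = x^2·y' + 2xy
  d/dx[-12] = 0

Collecting, the y'-free part is the partial derivative in x and the y' coefficient is the partial derivative in y:
  ∂F/∂x = 2xy
  ∂F/∂y = x^2

so d/dx[F(x, y(x))] = ∂F/∂x + (∂F/∂y)·y' = 0. Rearranging,
  dy/dx = -(∂F/∂x)/(∂F/∂y) = -(2xy)/(x^2) = -2y/x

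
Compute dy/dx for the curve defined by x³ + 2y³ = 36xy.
Differentiate both sides with respect to x, treating y as y(x). By the chain rule, any term containing y contributes a factor of y' = dy/dx when we differentiate it.

Move every term to one side and write the relation as F(x, y) = 0. Term by term,
  d/dx[x^3] = 3x^2
  d/dx[-36xy] = -36x·y' - 36y
  d/dx[2y^3] = 6y^2·y'

The pieces without y' make up ∂F/∂x and the coefficient of y' is ∂F/∂y:
  ∂F/∂x = 3x^2 - 36y,
  ∂F/∂y = -36x + 6y^2.

Since d/dx[F] = ∂F/∂x + (∂F/∂y)·y' = 0, solve for y':
  (∂F/∂y)·y' = -∂F/∂x
  dy/dx = -(∂F/∂x)/(∂F/∂y) = -(3x^2 - 36y)/(-36x + 6y^2) = (x^2 - 12y)/(2(6x - y^2))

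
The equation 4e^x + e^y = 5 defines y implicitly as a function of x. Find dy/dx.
Take d/dx of both sides. Since y is implicitly a function of x, the chain rule attaches a y' = dy/dx factor whenever we differentiate through y.

Set F(x, y) = (left side) − (right side), so the curve is F = 0. Differentiating each term of F:
  d/dx[4e^(x)] = 4e^(x)
  d/dx[e^(y)] = y'·e^(y)
  d/dx[-5] = 0

Collecting, the y'-free part is the partial derivative in x and the y' coefficient is the partial derivative in y:
  ∂F/∂x = 4e^(x)
  ∂F/∂y = e^(y)

so d/dx[F(x, y(x))] = ∂F/∂x + (∂F/∂y)·y' = 0. Rearranging,
  dy/dx = -(∂F/∂x)/(∂F/∂y) = -(4e^(x))/(e^(y)) = -4e^(x - y)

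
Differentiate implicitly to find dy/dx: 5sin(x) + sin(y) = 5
Apply d/dx to both sides, remembering that y depends on x. Each occurrence of y therefore brings in a y' = dy/dx via the chain rule.

With F(x, y) equal to the left-hand side minus the right, differentiate F term by term:
  d/dx[5sin(x)] = 5cos(x)
  d/dx[sin(y)] = y'·cos(y)
  d/dx[-5] = 0
Adding these up, d/dx[F] = 0 becomes
  (5cos(x)) + (cos(y))·y' = 0,
so isolating y',
  dy/dx = -(5cos(x))/(cos(y)) = -5cos(x)/cos(y)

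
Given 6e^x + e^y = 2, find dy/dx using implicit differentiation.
Apply d/dx to both sides, remembering that y depends on x. Each occurrence of y therefore brings in a y' = dy/dx via the chain rule.

With F(x, y) equal to the left-hand side minus the right, differentiate F term by term:
  d/dx[6e^(x)] = 6e^(x)
  d/dx[e^(y)] = y'·e^(y)
  d/dx[-2] = 0
Adding these up, d/dx[F] = 0 becomes
  (6e^(x)) + (e^(y))·y' = 0,
so isolating y',
  dy/dx = -(6e^(x))/(e^(y)) = -6e^(x - y)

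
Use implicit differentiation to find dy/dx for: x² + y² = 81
Differentiate both sides with respect to x, treating y as y(x). By the chain rule, any term containing y contributes a factor of y' = dy/dx when we differentiate it.

Move every term to one side and write the relation as F(x, y) = 0. Term by term,
  d/dx[x^2] = 2x
  d/dx[y^2] = 2y·y'
  d/dx[-81] = 0

The pieces without y' make up ∂F/∂x and the coefficient of y' is ∂F/∂y:
  ∂F/∂x = 2x,
  ∂F/∂y = 2y.

Since d/dx[F] = ∂F/∂x + (∂F/∂y)·y' = 0, solve for y':
  (∂F/∂y)·y' = -∂F/∂x
  dy/dx = -(∂F/∂x)/(∂F/∂y) = -(2x)/(2y) = -x/y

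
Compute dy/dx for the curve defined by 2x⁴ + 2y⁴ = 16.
Apply d/dx to both sides, remembering that y depends on x. Each occurrence of y therefore brings in a y' = dy/dx via the chain rule.

With F(x, y) equal to the left-hand side minus the right, differentiate F term by term:
  d/dx[2x^4] = 8x^3
  d/dx[2y^4] = 8y^3·y'
  d/dx[-16] = 0
Adding these up, d/dx[F] = 0 becomes
  (8x^3) + (8y^3)·y' = 0,
so isolating y',
  dy/dx = -(8x^3)/(8y^3) = -x^3/y^3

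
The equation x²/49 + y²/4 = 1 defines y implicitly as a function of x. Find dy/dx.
Differentiate the relation implicitly: treat y = y(x) and apply the chain rule, so every y-derivative picks up a y' = dy/dx factor.

With everything moved to the left-hand side, differentiate term by term:
  d/dx[x^2/49] = 2x/49
  d/dx[y^2/4] = y·y'/2
  d/dx[-1] = 0

Separating the contributions that come from x directly and those that come through y:
  without y':      2x/49
  multiplying y':  y/2

so (2x/49) + (y/2)·y' = 0, and therefore
  dy/dx = -(2x/49)/(y/2) = -4x/(49y)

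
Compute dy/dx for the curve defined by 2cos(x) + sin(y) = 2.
Differentiate the relation implicitly: treat y = y(x) and apply the chain rule, so every y-derivative picks up a y' = dy/dx factor.

With everything moved to the left-hand side, differentiate term by term:
  d/dx[sin(y)] = y'·cos(y)
  d/dx[2cos(x)] = -2sin(x)
  d/dx[-2] = 0

Separating the contributions that come from x directly and those that come through y:
  without y':      -2sin(x)
  multiplying y':  cos(y)

so (-2sin(x)) + (cos(y))·y' = 0, and therefore
  dy/dx = -(-2sin(x))/(cos(y)) = 2sin(x)/cos(y)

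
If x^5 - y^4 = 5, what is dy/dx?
Differentiate the relation implicitly: treat y = y(x) and apply the chain rule, so every y-derivative picks up a y' = dy/dx factor.

With everything moved to the left-hand side, differentiate term by term:
  d/dx[x^5] = 5x^4
  d/dx[-y^4] = -4y^3·y'
  d/dx[-5] = 0

Separating the contributions that come from x directly and those that come through y:
  without y':      5x^4
  multiplying y':  -4y^3

so (5x^4) + (-4y^3)·y' = 0, and therefore
  dy/dx = -(5x^4)/(-4y^3) = 5x^4/(4y^3)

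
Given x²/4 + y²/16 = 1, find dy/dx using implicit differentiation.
Apply d/dx to both sides, remembering that y depends on x. Each occurrence of y therefore brings in a y' = dy/dx via the chain rule.

With F(x, y) equal to the left-hand side minus the right, differentiate F term by term:
  d/dx[x^2/4] = x/2
  d/dx[y^2/16] = y·y'/8
  d/dx[-1] = 0
Adding these up, d/dx[F] = 0 becomes
  (x/2) + (y/8)·y' = 0,
so isolating y',
  dy/dx = -(x/2)/(y/8) = -4x/y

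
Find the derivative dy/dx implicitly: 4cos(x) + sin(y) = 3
Take d/dx of both sides. Since y is implicitly a function of x, the chain rule attaches a y' = dy/dx factor whenever we differentiate through y.

Set F(x, y) = (left side) − (right side), so the curve is F = 0. Differentiating each term of F:
  d/dx[sin(y)] = y'·cos(y)
  d/dx[4cos(x)] = -4sin(x)
  d/dx[-3] = 0

Collecting, the y'-free part is the partial derivative in x and the y' coefficient is the partial derivative in y:
  ∂F/∂x = -4sin(x)
  ∂F/∂y = cos(y)

so d/dx[F(x, y(x))] = ∂F/∂x + (∂F/∂y)·y' = 0. Rearranging,
  dy/dx = -(∂F/∂x)/(∂F/∂y) = -(-4sin(x))/(cos(y)) = 4sin(x)/cos(y)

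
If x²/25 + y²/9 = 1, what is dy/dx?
Apply d/dx to both sides, remembering that y depends on x. Each occurrence of y therefore brings in a y' = dy/dx via the chain rule.

With F(x, y) equal to the left-hand side minus the right, differentiate F term by term:
  d/dx[x^2/25] = 2x/25
  d/dx[y^2/9] = 2y·y'/9
  d/dx[-1] = 0
Adding these up, d/dx[F] = 0 becomes
  (2x/25) + (2y/9)·y' = 0,
so isolating y',
  dy/dx = -(2x/25)/(2y/9) = -9x/(25y)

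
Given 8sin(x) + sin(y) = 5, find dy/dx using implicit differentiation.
Take d/dx of both sides. Since y is implicitly a function of x, the chain rule attaches a y' = dy/dx factor whenever we differentiate through y.

Set F(x, y) = (left side) − (right side), so the curve is F = 0. Differentiating each term of F:
  d/dx[8sin(x)] = 8cos(x)
  d/dx[sin(y)] = y'·cos(y)
  d/dx[-5] = 0

Collecting, the y'-free part is the partial derivative in x and the y' coefficient is the partial derivative in y:
  ∂F/∂x = 8cos(x)
  ∂F/∂y = cos(y)

so d/dx[F(x, y(x))] = ∂F/∂x + (∂F/∂y)·y' = 0. Rearranging,
  dy/dx = -(∂F/∂x)/(∂F/∂y) = -(8cos(x))/(cos(y)) = -8cos(x)/cos(y)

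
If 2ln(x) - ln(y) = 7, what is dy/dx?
Take d/dx of both sides. Since y is implicitly a function of x, the chain rule attaches a y' = dy/dx factor whenever we differentiate through y.

Set F(x, y) = (left side) − (right side), so the curve is F = 0. Differentiating each term of F:
  d/dx[2ln(x)] = 2/x
  d/dx[-ln(y)] = -y'/y
  d/dx[-7] = 0

Collecting, the y'-free part is the partial derivative in x and the y' coefficient is the partial derivative in y:
  ∂F/∂x = 2/x
  ∂F/∂y = -1/y

so d/dx[F(x, y(x))] = ∂F/∂x + (∂F/∂y)·y' = 0. Rearranging,
  dy/dx = -(∂F/∂x)/(∂F/∂y) = -(2/x)/(-1/y) = 2y/x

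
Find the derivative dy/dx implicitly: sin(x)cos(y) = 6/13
Differentiate both sides with respect to x, treating y as y(x). By the chain rule, any term containing y contributes a factor of y' = dy/dx when we differentiate it.

Move every term to one side and write the relation as F(x, y) = 0. Term by term,
  d/dx[sin(x)·cos(y)] = -y'·sin(x)·sin(y) + cos(x)·cos(y)
  d/dx[-6/13] = 0

The pieces without y' make up ∂F/∂x and the coefficient of y' is ∂F/∂y:
  ∂F/∂x = cos(x)·cos(y),
  ∂F/∂y = -sin(x)·sin(y).

Since d/dx[F] = ∂F/∂x + (∂F/∂y)·y' = 0, solve for y':
  (∂F/∂y)·y' = -∂F/∂x
  dy/dx = -(∂F/∂x)/(∂F/∂y) = -(cos(x)·cos(y))/(-sin(x)·sin(y)) = 1/(tan(x)·tan(y))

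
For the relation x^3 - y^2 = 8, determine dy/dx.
Differentiate both sides with respect to x, treating y as y(x). By the chain rule, any term containing y contributes a factor of y' = dy/dx when we differentiate it.

Move every term to one side and write the relation as F(x, y) = 0. Term by term,
  d/dx[x^3] = 3x^2
  d/dx[-y^2] = -2y·y'
  d/dx[-8] = 0

The pieces without y' make up ∂F/∂x and the coefficient of y' is ∂F/∂y:
  ∂F/∂x = 3x^2,
  ∂F/∂y = -2y.

Since d/dx[F] = ∂F/∂x + (∂F/∂y)·y' = 0, solve for y':
  (∂F/∂y)·y' = -∂F/∂x
  dy/dx = -(∂F/∂x)/(∂F/∂y) = -(3x^2)/(-2y) = 3x^2/(2y)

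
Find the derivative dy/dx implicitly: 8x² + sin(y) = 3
Differentiate the relation implicitly: treat y = y(x) and apply the chain rule, so every y-derivative picks up a y' = dy/dx factor.

With everything moved to the left-hand side, differentiate term by term:
  d/dx[8x^2] = 16x
  d/dx[sin(y)] = y'·cos(y)
  d/dx[-3] = 0

Separating the contributions that come from x directly and those that come through y:
  without y':      16x
  multiplying y':  cos(y)

so (16x) + (cos(y))·y' = 0, and therefore
  dy/dx = -(16x)/(cos(y)) = -16x/cos(y)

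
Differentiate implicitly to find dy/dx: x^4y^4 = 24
Take d/dx of both sides. Since y is implicitly a function of x, the chain rule attaches a y' = dy/dx factor whenever we differentiate through y.

Set F(x, y) = (left side) − (right side), so the curve is F = 0. Differentiating each term of F:
  d/dx[x^4y^4] = 4x^4y^3·y' + 4x^3y^4
  d/dx[-24] = 0

Collecting, the y'-free part is the partial derivative in x and the y' coefficient is the partial derivative in y:
  ∂F/∂x = 4x^3y^4
  ∂F/∂y = 4x^4y^3

so d/dx[F(x, y(x))] = ∂F/∂x + (∂F/∂y)·y' = 0. Rearranging,
  dy/dx = -(∂F/∂x)/(∂F/∂y) = -(4x^3y^4)/(4x^4y^3) = -y/x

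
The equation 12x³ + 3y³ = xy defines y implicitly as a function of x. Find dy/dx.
Differentiate the relation implicitly: treat y = y(x) and apply the chain rule, so every y-derivative picks up a y' = dy/dx factor.

With everything moved to the left-hand side, differentiate term by term:
  d/dx[12x^3] = 36x^2
  d/dx[-xy] = -x·y' - y
  d/dx[3y^3] = 9y^2·y'

Separating the contributions that come from x directly and those that come through y:
  without y':      36x^2 - y
  multiplying y':  -x + 9y^2

so (36x^2 - y) + (-x + 9y^2)·y' = 0, and therefore
  dy/dx = -(36x^2 - y)/(-x + 9y^2) = (36x^2 - y)/(x - 9y^2)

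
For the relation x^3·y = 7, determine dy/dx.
Differentiate both sides with respect to x, treating y as y(x). By the chain rule, any term containing y contributes a factor of y' = dy/dx when we differentiate it.

Move every term to one side and write the relation as F(x, y) = 0. Term by term,
  d/dx[x^3y] = x^3·y' + 3x^2y
  d/dx[-7] = 0

The pieces without y' make up ∂F/∂x and the coefficient of y' is ∂F/∂y:
  ∂F/∂x = 3x^2y,
  ∂F/∂y = x^3.

Since d/dx[F] = ∂F/∂x + (∂F/∂y)·y' = 0, solve for y':
  (∂F/∂y)·y' = -∂F/∂x
  dy/dx = -(∂F/∂x)/(∂F/∂y) = -(3x^2y)/(x^3) = -3y/x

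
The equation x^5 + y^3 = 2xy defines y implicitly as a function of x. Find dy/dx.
Differentiate both sides with respect to x, treating y as y(x). By the chain rule, any term containing y contributes a factor of y' = dy/dx when we differentiate it.

Move every term to one side and write the relation as F(x, y) = 0. Term by term,
  d/dx[x^5] = 5x^4
  d/dx[-2xy] = -2x·y' - 2y
  d/dx[y^3] = 3y^2·y'

The pieces without y' make up ∂F/∂x and the coefficient of y' is ∂F/∂y:
  ∂F/∂x = 5x^4 - 2y,
  ∂F/∂y = -2x + 3y^2.

Since d/dx[F] = ∂F/∂x + (∂F/∂y)·y' = 0, solve for y':
  (∂F/∂y)·y' = -∂F/∂x
  dy/dx = -(∂F/∂x)/(∂F/∂y) = -(5x^4 - 2y)/(-2x + 3y^2) = (5x^4 - 2y)/(2x - 3y^2)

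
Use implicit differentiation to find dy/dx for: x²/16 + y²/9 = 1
Differentiate the relation implicitly: treat y = y(x) and apply the chain rule, so every y-derivative picks up a y' = dy/dx factor.

With everything moved to the left-hand side, differentiate term by term:
  d/dx[x^2/16] = x/8
  d/dx[y^2/9] = 2y·y'/9
  d/dx[-1] = 0

Separating the contributions that come from x directly and those that come through y:
  without y':      x/8
  multiplying y':  2y/9

so (x/8) + (2y/9)·y' = 0, and therefore
  dy/dx = -(x/8)/(2y/9) = -9x/(16y)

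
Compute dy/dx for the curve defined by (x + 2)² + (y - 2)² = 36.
Apply d/dx to both sides, remembering that y depends on x. Each occurrence of y therefore brings in a y' = dy/dx via the chain rule.

With F(x, y) equal to the left-hand side minus the right, differentiate F term by term:
  d/dx[(x + 2)^2] = 2x + 4
  d/dx[(y - 2)^2] = 2·y'(y - 2)
  d/dx[-36] = 0
Adding these up, d/dx[F] = 0 becomes
  (2x + 4) + (2y - 4)·y' = 0,
so isolating y',
  dy/dx = -(2x + 4)/(2y - 4) = (-x - 2)/(y - 2)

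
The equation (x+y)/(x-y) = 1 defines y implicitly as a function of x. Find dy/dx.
Differentiate the relation implicitly: treat y = y(x) and apply the chain rule, so every y-derivative picks up a y' = dy/dx factor.

With everything moved to the left-hand side, differentiate term by term:
  d/dx[(x + y)/(x - y)] = (y' + 1)/(x - y) + (x + y)(y' - 1)/(x - y)^2
  d/dx[-1] = 0

Separating the contributions that come from x directly and those that come through y:
  without y':      1/(x - y) - (x + y)/(x - y)^2
  multiplying y':  1/(x - y) + (x + y)/(x - y)^2

so (1/(x - y) - (x + y)/(x - y)^2) + (1/(x - y) + (x + y)/(x - y)^2)·y' = 0, and therefore
  dy/dx = -(1/(x - y) - (x + y)/(x - y)^2)/(1/(x - y) + (x + y)/(x - y)^2)
        = -(-2y/(x - y)^2)/(2x/(x - y)^2) = y/x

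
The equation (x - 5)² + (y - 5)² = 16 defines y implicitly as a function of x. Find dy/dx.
Differentiate both sides with respect to x, treating y as y(x). By the chain rule, any term containing y contributes a factor of y' = dy/dx when we differentiate it.

Move every term to one side and write the relation as F(x, y) = 0. Term by term,
  d/dx[(x - 5)^2] = 2x - 10
  d/dx[(y - 5)^2] = 2·y'(y - 5)
  d/dx[-16] = 0

The pieces without y' make up ∂F/∂x and the coefficient of y' is ∂F/∂y:
  ∂F/∂x = 2x - 10,
  ∂F/∂y = 2y - 10.

Since d/dx[F] = ∂F/∂x + (∂F/∂y)·y' = 0, solve for y':
  (∂F/∂y)·y' = -∂F/∂x
  dy/dx = -(∂F/∂x)/(∂F/∂y) = -(2x - 10)/(2y - 10) = (5 - x)/(y - 5)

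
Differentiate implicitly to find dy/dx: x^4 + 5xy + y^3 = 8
Apply d/dx to both sides, remembering that y depends on x. Each occurrence of y therefore brings in a y' = dy/dx via the chain rule.

With F(x, y) equal to the left-hand side minus the right, differentiate F term by term:
  d/dx[x^4] = 4x^3
  d/dx[5xy] = 5x·y' + 5y
  d/dx[y^3] = 3y^2·y'
  d/dx[-8] = 0
Adding these up, d/dx[F] = 0 becomes
  (4x^3 + 5y) + (5x + 3y^2)·y' = 0,
so isolating y',
  dy/dx = -(4x^3 + 5y)/(5x + 3y^2) = (-4x^3 - 5y)/(5x + 3y^2)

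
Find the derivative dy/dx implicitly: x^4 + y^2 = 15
Differentiate both sides with respect to x, treating y as y(x). By the chain rule, any term containing y contributes a factor of y' = dy/dx when we differentiate it.

Move every term to one side and write the relation as F(x, y) = 0. Term by term,
  d/dx[x^4] = 4x^3
  d/dx[y^2] = 2y·y'
  d/dx[-15] = 0

The pieces without y' make up ∂F/∂x and the coefficient of y' is ∂F/∂y:
  ∂F/∂x = 4x^3,
  ∂F/∂y = 2y.

Since d/dx[F] = ∂F/∂x + (∂F/∂y)·y' = 0, solve for y':
  (∂F/∂y)·y' = -∂F/∂x
  dy/dx = -(∂F/∂x)/(∂F/∂y) = -(4x^3)/(2y) = -2x^3/y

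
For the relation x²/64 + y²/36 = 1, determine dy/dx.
Take d/dx of both sides. Since y is implicitly a function of x, the chain rule attaches a y' = dy/dx factor whenever we differentiate through y.

Set F(x, y) = (left side) − (right side), so the curve is F = 0. Differentiating each term of F:
  d/dx[x^2/64] = x/32
  d/dx[y^2/36] = y·y'/18
  d/dx[-1] = 0

Collecting, the y'-free part is the partial derivative in x and the y' coefficient is the partial derivative in y:
  ∂F/∂x = x/32
  ∂F/∂y = y/18

so d/dx[F(x, y(x))] = ∂F/∂x + (∂F/∂y)·y' = 0. Rearranging,
  dy/dx = -(∂F/∂x)/(∂F/∂y) = -(x/32)/(y/18) = -9x/(16y)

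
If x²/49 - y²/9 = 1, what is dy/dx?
Differentiate the relation implicitly: treat y = y(x) and apply the chain rule, so every y-derivative picks up a y' = dy/dx factor.

With everything moved to the left-hand side, differentiate term by term:
  d/dx[x^2/49] = 2x/49
  d/dx[-y^2/9] = -2y·y'/9
  d/dx[-1] = 0

Separating the contributions that come from x directly and those that come through y:
  without y':      2x/49
  multiplying y':  -2y/9

so (2x/49) + (-2y/9)·y' = 0, and therefore
  dy/dx = -(2x/49)/(-2y/9) = 9x/(49y)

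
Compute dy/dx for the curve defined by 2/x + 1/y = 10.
Differentiate both sides with respect to x, treating y as y(x). By the chain rule, any term containing y contributes a factor of y' = dy/dx when we differentiate it.

Move every term to one side and write the relation as F(x, y) = 0. Term by term,
  d/dx[1/y] = -y'/y^2
  d/dx[2/x] = -2/x^2
  d/dx[-10] = 0

The pieces without y' make up ∂F/∂x and the coefficient of y' is ∂F/∂y:
  ∂F/∂x = -2/x^2,
  ∂F/∂y = -1/y^2.

Since d/dx[F] = ∂F/∂x + (∂F/∂y)·y' = 0, solve for y':
  (∂F/∂y)·y' = -∂F/∂x
  dy/dx = -(∂F/∂x)/(∂F/∂y) = -(-2/x^2)/(-1/y^2) = -2y^2/x^2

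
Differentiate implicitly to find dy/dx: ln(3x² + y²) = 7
Apply d/dx to both sides, remembering that y depends on x. Each occurrence of y therefore brings in a y' = dy/dx via the chain rule.

With F(x, y) equal to the left-hand side minus the right, differentiate F term by term:
  d/dx[ln(3x^2 + y^2)] = (6x + 2y·y')/(3x^2 + y^2)
  d/dx[-7] = 0
Adding these up, d/dx[F] = 0 becomes
  (6x/(3x^2 + y^2)) + (2y/(3x^2 + y^2))·y' = 0,
so isolating y',
  dy/dx = -(6x/(3x^2 + y^2))/(2y/(3x^2 + y^2)) = -3x/y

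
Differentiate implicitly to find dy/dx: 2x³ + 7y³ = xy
Take d/dx of both sides. Since y is implicitly a function of x, the chain rule attaches a y' = dy/dx factor whenever we differentiate through y.

Set F(x, y) = (left side) − (right side), so the curve is F = 0. Differentiating each term of F:
  d/dx[2x^3] = 6x^2
  d/dx[-xy] = -x·y' - y
  d/dx[7y^3] = 21y^2·y'

Collecting, the y'-free part is the partial derivative in x and the y' coefficient is the partial derivative in y:
  ∂F/∂x = 6x^2 - y
  ∂F/∂y = -x + 21y^2

so d/dx[F(x, y(x))] = ∂F/∂x + (∂F/∂y)·y' = 0. Rearranging,
  dy/dx = -(∂F/∂x)/(∂F/∂y) = -(6x^2 - y)/(-x + 21y^2) = (6x^2 - y)/(x - 21y^2)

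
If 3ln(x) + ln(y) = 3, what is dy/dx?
Differentiate the relation implicitly: treat y = y(x) and apply the chain rule, so every y-derivative picks up a y' = dy/dx factor.

With everything moved to the left-hand side, differentiate term by term:
  d/dx[3ln(x)] = 3/x
  d/dx[ln(y)] = y'/y
  d/dx[-3] = 0

Separating the contributions that come from x directly and those that come through y:
  without y':      3/x
  multiplying y':  1/y

so (3/x) + (1/y)·y' = 0, and therefore
  dy/dx = -(3/x)/(1/y) = -3y/x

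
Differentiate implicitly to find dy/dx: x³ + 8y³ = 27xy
Differentiate the relation implicitly: treat y = y(x) and apply the chain rule, so every y-derivative picks up a y' = dy/dx factor.

With everything moved to the left-hand side, differentiate term by term:
  d/dx[x^3] = 3x^2
  d/dx[-27xy] = -27x·y' - 27y
  d/dx[8y^3] = 24y^2·y'

Separating the contributions that come from x directly and those that come through y:
  without y':      3x^2 - 27y
  multiplying y':  -27x + 24y^2

so (3x^2 - 27y) + (-27x + 24y^2)·y' = 0, and therefore
  dy/dx = -(3x^2 - 27y)/(-27x + 24y^2) = (x^2 - 9y)/(9x - 8y^2)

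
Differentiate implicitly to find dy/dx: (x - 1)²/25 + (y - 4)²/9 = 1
Differentiate the relation implicitly: treat y = y(x) and apply the chain rule, so every y-derivative picks up a y' = dy/dx factor.

With everything moved to the left-hand side, differentiate term by term:
  d/dx[(x - 1)^2/25] = 2x/25 - 2/25
  d/dx[(y - 4)^2/9] = 2·y'(y - 4)/9
  d/dx[-1] = 0

Separating the contributions that come from x directly and those that come through y:
  without y':      2x/25 - 2/25
  multiplying y':  2y/9 - 8/9

so (2x/25 - 2/25) + (2y/9 - 8/9)·y' = 0, and therefore
  dy/dx = -(2x/25 - 2/25)/(2y/9 - 8/9)
        = -(2(x - 1)/25)/(2(y - 4)/9) = 9(1 - x)/(25(y - 4))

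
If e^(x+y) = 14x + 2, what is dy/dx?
Differentiate both sides with respect to x, treating y as y(x). By the chain rule, any term containing y contributes a factor of y' = dy/dx when we differentiate it.

Move every term to one side and write the relation as F(x, y) = 0. Term by term,
  d/dx[-14x] = -14
  d/dx[e^(x + y)] = (y' + 1)·e^(x + y)
  d/dx[-2] = 0

The pieces without y' make up ∂F/∂x and the coefficient of y' is ∂F/∂y:
  ∂F/∂x = e^(x + y) - 14,
  ∂F/∂y = e^(x + y).

Since d/dx[F] = ∂F/∂x + (∂F/∂y)·y' = 0, solve for y':
  (∂F/∂y)·y' = -∂F/∂x
  dy/dx = -(∂F/∂x)/(∂F/∂y) = -(e^(x + y) - 14)/(e^(x + y)) = 14e^(-x - y) - 1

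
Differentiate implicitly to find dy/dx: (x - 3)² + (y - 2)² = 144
Apply d/dx to both sides, remembering that y depends on x. Each occurrence of y therefore brings in a y' = dy/dx via the chain rule.

With F(x, y) equal to the left-hand side minus the right, differentiate F term by term:
  d/dx[(x - 3)^2] = 2x - 6
  d/dx[(y - 2)^2] = 2·y'(y - 2)
  d/dx[-144] = 0
Adding these up, d/dx[F] = 0 becomes
  (2x - 6) + (2y - 4)·y' = 0,
so isolating y',
  dy/dx = -(2x - 6)/(2y - 4) = (3 - x)/(y - 2)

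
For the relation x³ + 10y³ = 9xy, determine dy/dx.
Differentiate both sides with respect to x, treating y as y(x). By the chain rule, any term containing y contributes a factor of y' = dy/dx when we differentiate it.

Move every term to one side and write the relation as F(x, y) = 0. Term by term,
  d/dx[x^3] = 3x^2
  d/dx[-9xy] = -9x·y' - 9y
  d/dx[10y^3] = 30y^2·y'

The pieces without y' make up ∂F/∂x and the coefficient of y' is ∂F/∂y:
  ∂F/∂x = 3x^2 - 9y,
  ∂F/∂y = -9x + 30y^2.

Since d/dx[F] = ∂F/∂x + (∂F/∂y)·y' = 0, solve for y':
  (∂F/∂y)·y' = -∂F/∂x
  dy/dx = -(∂F/∂x)/(∂F/∂y) = -(3x^2 - 9y)/(-9x + 30y^2) = (x^2 - 3y)/(3x - 10y^2)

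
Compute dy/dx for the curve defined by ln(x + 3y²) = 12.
Differentiate both sides with respect to x, treating y as y(x). By the chain rule, any term containing y contributes a factor of y' = dy/dx when we differentiate it.

Move every term to one side and write the relation as F(x, y) = 0. Term by term,
  d/dx[ln(x + 3y^2)] = (6y·y' + 1)/(x + 3y^2)
  d/dx[-12] = 0

The pieces without y' make up ∂F/∂x and the coefficient of y' is ∂F/∂y:
  ∂F/∂x = 1/(x + 3y^2),
  ∂F/∂y = 6y/(x + 3y^2).

Since d/dx[F] = ∂F/∂x + (∂F/∂y)·y' = 0, solve for y':
  (∂F/∂y)·y' = -∂F/∂x
  dy/dx = -(∂F/∂x)/(∂F/∂y) = -(1/(x + 3y^2))/(6y/(x + 3y^2)) = -1/(6y)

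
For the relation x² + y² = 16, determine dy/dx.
Differentiate both sides with respect to x, treating y as y(x). By the chain rule, any term containing y contributes a factor of y' = dy/dx when we differentiate it.

Move every term to one side and write the relation as F(x, y) = 0. Term by term,
  d/dx[x^2] = 2x
  d/dx[y^2] = 2y·y'
  d/dx[-16] = 0

The pieces without y' make up ∂F/∂x and the coefficient of y' is ∂F/∂y:
  ∂F/∂x = 2x,
  ∂F/∂y = 2y.

Since d/dx[F] = ∂F/∂x + (∂F/∂y)·y' = 0, solve for y':
  (∂F/∂y)·y' = -∂F/∂x
  dy/dx = -(∂F/∂x)/(∂F/∂y) = -(2x)/(2y) = -x/y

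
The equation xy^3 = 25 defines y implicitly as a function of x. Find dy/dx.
Differentiate the relation implicitly: treat y = y(x) and apply the chain rule, so every y-derivative picks up a y' = dy/dx factor.

With everything moved to the left-hand side, differentiate term by term:
  d/dx[xy^3] = 3xy^2·y' + y^3
  d/dx[-25] = 0

Separating the contributions that come from x directly and those that come through y:
  without y':      y^3
  multiplying y':  3xy^2

so (y^3) + (3xy^2)·y' = 0, and therefore
  dy/dx = -(y^3)/(3xy^2) = -y/(3x)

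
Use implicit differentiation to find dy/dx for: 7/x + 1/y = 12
Differentiate both sides with respect to x, treating y as y(x). By the chain rule, any term containing y contributes a factor of y' = dy/dx when we differentiate it.

Move every term to one side and write the relation as F(x, y) = 0. Term by term,
  d/dx[1/y] = -y'/y^2
  d/dx[7/x] = -7/x^2
  d/dx[-12] = 0

The pieces without y' make up ∂F/∂x and the coefficient of y' is ∂F/∂y:
  ∂F/∂x = -7/x^2,
  ∂F/∂y = -1/y^2.

Since d/dx[F] = ∂F/∂x + (∂F/∂y)·y' = 0, solve for y':
  (∂F/∂y)·y' = -∂F/∂x
  dy/dx = -(∂F/∂x)/(∂F/∂y) = -(-7/x^2)/(-1/y^2) = -7y^2/x^2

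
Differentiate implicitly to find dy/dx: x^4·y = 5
Differentiate both sides with respect to x, treating y as y(x). By the chain rule, any term containing y contributes a factor of y' = dy/dx when we differentiate it.

Move every term to one side and write the relation as F(x, y) = 0. Term by term,
  d/dx[x^4y] = x^4·y' + 4x^3y
  d/dx[-5] = 0

The pieces without y' make up ∂F/∂x and the coefficient of y' is ∂F/∂y:
  ∂F/∂x = 4x^3y,
  ∂F/∂y = x^4.

Since d/dx[F] = ∂F/∂x + (∂F/∂y)·y' = 0, solve for y':
  (∂F/∂y)·y' = -∂F/∂x
  dy/dx = -(∂F/∂x)/(∂F/∂y) = -(4x^3y)/(x^4) = -4y/x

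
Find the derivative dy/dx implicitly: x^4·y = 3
Differentiate the relation implicitly: treat y = y(x) and apply the chain rule, so every y-derivative picks up a y' = dy/dx factor.

With everything moved to the left-hand side, differentiate term by term:
  d/dx[x^4y] = x^4·y' + 4x^3y
  d/dx[-3] = 0

Separating the contributions that come from x directly and those that come through y:
  without y':      4x^3y
  multiplying y':  x^4

so (4x^3y) + (x^4)·y' = 0, and therefore
  dy/dx = -(4x^3y)/(x^4) = -4y/x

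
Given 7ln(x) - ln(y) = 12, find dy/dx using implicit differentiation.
Apply d/dx to both sides, remembering that y depends on x. Each occurrence of y therefore brings in a y' = dy/dx via the chain rule.

With F(x, y) equal to the left-hand side minus the right, differentiate F term by term:
  d/dx[7ln(x)] = 7/x
  d/dx[-ln(y)] = -y'/y
  d/dx[-12] = 0
Adding these up, d/dx[F] = 0 becomes
  (7/x) + (-1/y)·y' = 0,
so isolating y',
  dy/dx = -(7/x)/(-1/y) = 7y/x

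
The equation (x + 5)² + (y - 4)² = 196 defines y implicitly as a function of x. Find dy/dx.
Take d/dx of both sides. Since y is implicitly a function of x, the chain rule attaches a y' = dy/dx factor whenever we differentiate through y.

Set F(x, y) = (left side) − (right side), so the curve is F = 0. Differentiating each term of F:
  d/dx[(x + 5)^2] = 2x + 10
  d/dx[(y - 4)^2] = 2·y'(y - 4)
  d/dx[-196] = 0

Collecting, the y'-free part is the partial derivative in x and the y' coefficient is the partial derivative in y:
  ∂F/∂x = 2x + 10
  ∂F/∂y = 2y - 8

so d/dx[F(x, y(x))] = ∂F/∂x + (∂F/∂y)·y' = 0. Rearranging,
  dy/dx = -(∂F/∂x)/(∂F/∂y) = -(2x + 10)/(2y - 8) = (-x - 5)/(y - 4)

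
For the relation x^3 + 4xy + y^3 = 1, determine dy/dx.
Differentiate the relation implicitly: treat y = y(x) and apply the chain rule, so every y-derivative picks up a y' = dy/dx factor.

With everything moved to the left-hand side, differentiate term by term:
  d/dx[x^3] = 3x^2
  d/dx[4xy] = 4x·y' + 4y
  d/dx[y^3] = 3y^2·y'
  d/dx[-1] = 0

Separating the contributions that come from x directly and those that come through y:
  without y':      3x^2 + 4y
  multiplying y':  4x + 3y^2

so (3x^2 + 4y) + (4x + 3y^2)·y' = 0, and therefore
  dy/dx = -(3x^2 + 4y)/(4x + 3y^2) = (-3x^2 - 4y)/(4x + 3y^2)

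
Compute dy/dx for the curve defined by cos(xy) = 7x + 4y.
Apply d/dx to both sides, remembering that y depends on x. Each occurrence of y therefore brings in a y' = dy/dx via the chain rule.

With F(x, y) equal to the left-hand side minus the right, differentiate F term by term:
  d/dx[-7x] = -7
  d/dx[-4y] = -4·y'
  d/dx[cos(xy)] = -(x·y' + y)·sin(xy)
Adding these up, d/dx[F] = 0 becomes
  (-y·sin(xy) - 7) + (-x·sin(xy) - 4)·y' = 0,
so isolating y',
  dy/dx = -(-y·sin(xy) - 7)/(-x·sin(xy) - 4) = -(y·sin(xy) + 7)/(x·sin(xy) + 4)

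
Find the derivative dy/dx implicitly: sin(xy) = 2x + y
Apply d/dx to both sides, remembering that y depends on x. Each occurrence of y therefore brings in a y' = dy/dx via the chain rule.

With F(x, y) equal to the left-hand side minus the right, differentiate F term by term:
  d/dx[-2x] = -2
  d/dx[-y] = -y'
  d/dx[sin(xy)] = (x·y' + y)·cos(xy)
Adding these up, d/dx[F] = 0 becomes
  (y·cos(xy) - 2) + (x·cos(xy) - 1)·y' = 0,
so isolating y',
  dy/dx = -(y·cos(xy) - 2)/(x·cos(xy) - 1) = (-y·cos(xy) + 2)/(x·cos(xy) - 1)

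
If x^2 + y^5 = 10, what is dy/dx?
Differentiate both sides with respect to x, treating y as y(x). By the chain rule, any term containing y contributes a factor of y' = dy/dx when we differentiate it.

Move every term to one side and write the relation as F(x, y) = 0. Term by term,
  d/dx[x^2] = 2x
  d/dx[y^5] = 5y^4·y'
  d/dx[-10] = 0

The pieces without y' make up ∂F/∂x and the coefficient of y' is ∂F/∂y:
  ∂F/∂x = 2x,
  ∂F/∂y = 5y^4.

Since d/dx[F] = ∂F/∂x + (∂F/∂y)·y' = 0, solve for y':
  (∂F/∂y)·y' = -∂F/∂x
  dy/dx = -(∂F/∂x)/(∂F/∂y) = -(2x)/(5y^4) = -2x/(5y^4)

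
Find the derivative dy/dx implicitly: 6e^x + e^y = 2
Differentiate both sides with respect to x, treating y as y(x). By the chain rule, any term containing y contributes a factor of y' = dy/dx when we differentiate it.

Move every term to one side and write the relation as F(x, y) = 0. Term by term,
  d/dx[6e^(x)] = 6e^(x)
  d/dx[e^(y)] = y'·e^(y)
  d/dx[-2] = 0

The pieces without y' make up ∂F/∂x and the coefficient of y' is ∂F/∂y:
  ∂F/∂x = 6e^(x),
  ∂F/∂y = e^(y).

Since d/dx[F] = ∂F/∂x + (∂F/∂y)·y' = 0, solve for y':
  (∂F/∂y)·y' = -∂F/∂x
  dy/dx = -(∂F/∂x)/(∂F/∂y) = -(6e^(x))/(e^(y)) = -6e^(x - y)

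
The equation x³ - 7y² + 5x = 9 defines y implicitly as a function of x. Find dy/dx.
Take d/dx of both sides. Since y is implicitly a function of x, the chain rule attaches a y' = dy/dx factor whenever we differentiate through y.

Set F(x, y) = (left side) − (right side), so the curve is F = 0. Differentiating each term of F:
  d/dx[x^3] = 3x^2
  d/dx[5x] = 5
  d/dx[-7y^2] = -14y·y'
  d/dx[-9] = 0

Collecting, the y'-free part is the partial derivative in x and the y' coefficient is the partial derivative in y:
  ∂F/∂x = 3x^2 + 5
  ∂F/∂y = -14y

so d/dx[F(x, y(x))] = ∂F/∂x + (∂F/∂y)·y' = 0. Rearranging,
  dy/dx = -(∂F/∂x)/(∂F/∂y) = -(3x^2 + 5)/(-14y) = (3x^2 + 5)/(14y)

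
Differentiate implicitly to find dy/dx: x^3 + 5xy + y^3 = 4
Differentiate both sides with respect to x, treating y as y(x). By the chain rule, any term containing y contributes a factor of y' = dy/dx when we differentiate it.

Move every term to one side and write the relation as F(x, y) = 0. Term by term,
  d/dx[x^3] = 3x^2
  d/dx[5xy] = 5x·y' + 5y
  d/dx[y^3] = 3y^2·y'
  d/dx[-4] = 0

The pieces without y' make up ∂F/∂x and the coefficient of y' is ∂F/∂y:
  ∂F/∂x = 3x^2 + 5y,
  ∂F/∂y = 5x + 3y^2.

Since d/dx[F] = ∂F/∂x + (∂F/∂y)·y' = 0, solve for y':
  (∂F/∂y)·y' = -∂F/∂x
  dy/dx = -(∂F/∂x)/(∂F/∂y) = -(3x^2 + 5y)/(5x + 3y^2) = (-3x^2 - 5y)/(5x + 3y^2)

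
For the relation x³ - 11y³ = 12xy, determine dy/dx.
Apply d/dx to both sides, remembering that y depends on x. Each occurrence of y therefore brings in a y' = dy/dx via the chain rule.

With F(x, y) equal to the left-hand side minus the right, differentiate F term by term:
  d/dx[x^3] = 3x^2
  d/dx[-12xy] = -12x·y' - 12y
  d/dx[-11y^3] = -33y^2·y'
Adding these up, d/dx[F] = 0 becomes
  (3x^2 - 12y) + (-12x - 33y^2)·y' = 0,
so isolating y',
  dy/dx = -(3x^2 - 12y)/(-12x - 33y^2) = (x^2 - 4y)/(4x + 11y^2)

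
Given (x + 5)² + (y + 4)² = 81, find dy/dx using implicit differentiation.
Differentiate the relation implicitly: treat y = y(x) and apply the chain rule, so every y-derivative picks up a y' = dy/dx factor.

With everything moved to the left-hand side, differentiate term by term:
  d/dx[(x + 5)^2] = 2x + 10
  d/dx[(y + 4)^2] = 2·y'(y + 4)
  d/dx[-81] = 0

Separating the contributions that come from x directly and those that come through y:
  without y':      2x + 10
  multiplying y':  2y + 8

so (2x + 10) + (2y + 8)·y' = 0, and therefore
  dy/dx = -(2x + 10)/(2y + 8) = (-x - 5)/(y + 4)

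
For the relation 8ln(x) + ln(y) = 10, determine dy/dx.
Apply d/dx to both sides, remembering that y depends on x. Each occurrence of y therefore brings in a y' = dy/dx via the chain rule.

With F(x, y) equal to the left-hand side minus the right, differentiate F term by term:
  d/dx[8ln(x)] = 8/x
  d/dx[ln(y)] = y'/y
  d/dx[-10] = 0
Adding these up, d/dx[F] = 0 becomes
  (8/x) + (1/y)·y' = 0,
so isolating y',
  dy/dx = -(8/x)/(1/y) = -8y/x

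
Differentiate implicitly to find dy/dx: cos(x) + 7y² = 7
Apply d/dx to both sides, remembering that y depends on x. Each occurrence of y therefore brings in a y' = dy/dx via the chain rule.

With F(x, y) equal to the left-hand side minus the right, differentiate F term by term:
  d/dx[7y^2] = 14y·y'
  d/dx[cos(x)] = -sin(x)
  d/dx[-7] = 0
Adding these up, d/dx[F] = 0 becomes
  (-sin(x)) + (14y)·y' = 0,
so isolating y',
  dy/dx = -(-sin(x))/(14y) = sin(x)/(14y)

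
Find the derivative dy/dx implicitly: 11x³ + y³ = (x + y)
Apply d/dx to both sides, remembering that y depends on x. Each occurrence of y therefore brings in a y' = dy/dx via the chain rule.

With F(x, y) equal to the left-hand side minus the right, differentiate F term by term:
  d/dx[11x^3] = 33x^2
  d/dx[-x] = -1
  d/dx[y^3] = 3y^2·y'
  d/dx[-y] = -y'
Adding these up, d/dx[F] = 0 becomes
  (33x^2 - 1) + (3y^2 - 1)·y' = 0,
so isolating y',
  dy/dx = -(33x^2 - 1)/(3y^2 - 1) = (1 - 33x^2)/(3y^2 - 1)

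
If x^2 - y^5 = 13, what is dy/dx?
Differentiate the relation implicitly: treat y = y(x) and apply the chain rule, so every y-derivative picks up a y' = dy/dx factor.

With everything moved to the left-hand side, differentiate term by term:
  d/dx[x^2] = 2x
  d/dx[-y^5] = -5y^4·y'
  d/dx[-13] = 0

Separating the contributions that come from x directly and those that come through y:
  without y':      2x
  multiplying y':  -5y^4

so (2x) + (-5y^4)·y' = 0, and therefore
  dy/dx = -(2x)/(-5y^4) = 2x/(5y^4)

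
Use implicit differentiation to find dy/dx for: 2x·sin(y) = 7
Differentiate both sides with respect to x, treating y as y(x). By the chain rule, any term containing y contributes a factor of y' = dy/dx when we differentiate it.

Move every term to one side and write the relation as F(x, y) = 0. Term by term,
  d/dx[2x·sin(y)] = 2x·y'·cos(y) + 2sin(y)
  d/dx[-7] = 0

The pieces without y' make up ∂F/∂x and the coefficient of y' is ∂F/∂y:
  ∂F/∂x = 2sin(y),
  ∂F/∂y = 2x·cos(y).

Since d/dx[F] = ∂F/∂x + (∂F/∂y)·y' = 0, solve for y':
  (∂F/∂y)·y' = -∂F/∂x
  dy/dx = -(∂F/∂x)/(∂F/∂y) = -(2sin(y))/(2x·cos(y)) = -tan(y)/x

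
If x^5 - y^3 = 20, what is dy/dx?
Apply d/dx to both sides, remembering that y depends on x. Each occurrence of y therefore brings in a y' = dy/dx via the chain rule.

With F(x, y) equal to the left-hand side minus the right, differentiate F term by term:
  d/dx[x^5] = 5x^4
  d/dx[-y^3] = -3y^2·y'
  d/dx[-20] = 0
Adding these up, d/dx[F] = 0 becomes
  (5x^4) + (-3y^2)·y' = 0,
so isolating y',
  dy/dx = -(5x^4)/(-3y^2) = 5x^4/(3y^2)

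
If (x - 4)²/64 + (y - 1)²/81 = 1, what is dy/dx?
Differentiate the relation implicitly: treat y = y(x) and apply the chain rule, so every y-derivative picks up a y' = dy/dx factor.

With everything moved to the left-hand side, differentiate term by term:
  d/dx[(x - 4)^2/64] = x/32 - 1/8
  d/dx[(y - 1)^2/81] = 2·y'(y - 1)/81
  d/dx[-1] = 0

Separating the contributions that come from x directly and those that come through y:
  without y':      x/32 - 1/8
  multiplying y':  2y/81 - 2/81

so (x/32 - 1/8) + (2y/81 - 2/81)·y' = 0, and therefore
  dy/dx = -(x/32 - 1/8)/(2y/81 - 2/81)
        = -((x - 4)/32)/(2(y - 1)/81) = 81(4 - x)/(64(y - 1))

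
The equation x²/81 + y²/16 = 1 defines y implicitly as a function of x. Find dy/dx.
Take d/dx of both sides. Since y is implicitly a function of x, the chain rule attaches a y' = dy/dx factor whenever we differentiate through y.

Set F(x, y) = (left side) − (right side), so the curve is F = 0. Differentiating each term of F:
  d/dx[x^2/81] = 2x/81
  d/dx[y^2/16] = y·y'/8
  d/dx[-1] = 0

Collecting, the y'-free part is the partial derivative in x and the y' coefficient is the partial derivative in y:
  ∂F/∂x = 2x/81
  ∂F/∂y = y/8

so d/dx[F(x, y(x))] = ∂F/∂x + (∂F/∂y)·y' = 0. Rearranging,
  dy/dx = -(∂F/∂x)/(∂F/∂y) = -(2x/81)/(y/8) = -16x/(81y)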